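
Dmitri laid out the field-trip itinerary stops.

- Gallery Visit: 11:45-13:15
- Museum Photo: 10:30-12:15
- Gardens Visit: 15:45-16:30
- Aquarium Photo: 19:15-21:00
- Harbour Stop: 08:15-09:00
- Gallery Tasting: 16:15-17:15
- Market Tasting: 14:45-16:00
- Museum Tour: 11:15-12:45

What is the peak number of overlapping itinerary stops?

3

Walk through starts and ends in time order (an end at T is processed before a start at T):
08:15 start Harbour Stop → 1
09:00 end Harbour Stop → 0
10:30 start Museum Photo → 1
11:15 start Museum Tour → 2
11:45 start Gallery Visit → 3
12:15 end Museum Photo → 2
12:45 end Museum Tour → 1
13:15 end Gallery Visit → 0
14:45 start Market Tasting → 1
15:45 start Gardens Visit → 2
16:00 end Market Tasting → 1
16:15 start Gallery Tasting → 2
16:30 end Gardens Visit → 1
17:15 end Gallery Tasting → 0
19:15 start Aquarium Photo → 1
21:00 end Aquarium Photo → 0
Peak is 3, at 11:45 (Gallery Visit, Museum Photo, Museum Tour).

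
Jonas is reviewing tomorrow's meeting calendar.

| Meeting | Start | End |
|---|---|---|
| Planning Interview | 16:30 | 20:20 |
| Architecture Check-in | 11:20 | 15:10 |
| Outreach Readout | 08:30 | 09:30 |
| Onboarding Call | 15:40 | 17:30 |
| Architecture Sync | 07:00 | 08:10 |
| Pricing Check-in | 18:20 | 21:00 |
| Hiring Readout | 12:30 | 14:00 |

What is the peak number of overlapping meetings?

Sort all start/end points and keep a running count:
07:00 start Architecture Sync → 1
08:10 end Architecture Sync → 0
08:30 start Outreach Readout → 1
09:30 end Outreach Readout → 0
11:20 start Architecture Check-in → 1
12:30 start Hiring Readout → 2
14:00 end Hiring Readout → 1
15:10 end Architecture Check-in → 0
15:40 start Onboarding Call → 1
16:30 start Planning Interview → 2
17:30 end Onboarding Call → 1
18:20 start Pricing Check-in → 2
20:20 end Planning Interview → 1
21:00 end Pricing Check-in → 0
Peak is 2, at 12:30 (Architecture Check-in, Hiring Readout).

2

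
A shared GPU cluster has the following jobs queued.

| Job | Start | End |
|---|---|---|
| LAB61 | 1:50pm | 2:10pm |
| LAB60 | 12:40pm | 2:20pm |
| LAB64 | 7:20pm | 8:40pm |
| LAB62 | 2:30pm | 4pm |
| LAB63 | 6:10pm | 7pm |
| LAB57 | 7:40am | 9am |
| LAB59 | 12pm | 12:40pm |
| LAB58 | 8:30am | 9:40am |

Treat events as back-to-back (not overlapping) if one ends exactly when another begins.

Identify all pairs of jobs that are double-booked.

Sorted by start: LAB57, LAB58, LAB59, LAB60, LAB61, LAB62, LAB63, LAB64.
LAB58 starts before LAB57 ends → LAB57 and LAB58 overlap.
LAB59 starts after LAB57 ends; LAB57 is clear from here.
LAB59 starts after LAB58 ends; LAB58 is clear from here.
LAB60 starts exactly when LAB59 ends (back-to-back, no overlap); LAB59 is clear from here.
LAB61 starts before LAB60 ends → LAB60 and LAB61 overlap.
LAB62 starts after LAB60 ends; LAB60 is clear from here.
LAB62 starts after LAB61 ends; LAB61 is clear from here.
LAB63 starts after LAB62 ends; LAB62 is clear from here.
LAB64 starts after LAB63 ends.

LAB57 & LAB58, LAB60 & LAB61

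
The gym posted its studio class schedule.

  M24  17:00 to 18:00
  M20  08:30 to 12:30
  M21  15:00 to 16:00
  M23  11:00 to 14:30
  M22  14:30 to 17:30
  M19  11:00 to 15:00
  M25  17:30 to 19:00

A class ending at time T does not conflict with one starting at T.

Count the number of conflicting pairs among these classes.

7

Sorted by start: M20, M19, M23, M22, M21, M24, M25.
M19 starts before M20 ends → M20 and M19 overlap.
M23 starts before M20 ends → M20 and M23 overlap.
M22 starts after M20 ends — done with M20.
M23 starts before M19 ends → M19 and M23 overlap.
M22 starts before M19 ends → M19 and M22 overlap.
M21 starts exactly when M19 ends (back-to-back, no overlap) — done with M19.
M22 starts exactly when M23 ends (back-to-back, no overlap) — done with M23.
M21 starts before M22 ends → M22 and M21 overlap.
M24 starts before M22 ends → M22 and M24 overlap.
M25 starts exactly when M22 ends (back-to-back, no overlap).
M24 starts after M21 ends — done with M21.
M25 starts before M24 ends → M24 and M25 overlap.
Overlapping pairs: M19 & M20, M19 & M22, M19 & M23, M20 & M23, M21 & M22, M22 & M24, M24 & M25 — 7 in total.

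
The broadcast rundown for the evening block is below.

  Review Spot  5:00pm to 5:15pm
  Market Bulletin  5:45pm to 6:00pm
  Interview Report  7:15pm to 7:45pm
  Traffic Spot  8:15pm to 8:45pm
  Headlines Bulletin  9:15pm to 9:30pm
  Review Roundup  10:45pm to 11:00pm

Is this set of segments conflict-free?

Two intervals overlap when each starts before the other ends.
Sorted by start: Review Spot, Market Bulletin, Interview Report, Traffic Spot, Headlines Bulletin, Review Roundup.
Market Bulletin starts after Review Spot ends — done with Review Spot.
Interview Report starts after Market Bulletin ends — done with Market Bulletin.
Traffic Spot starts after Interview Report ends — done with Interview Report.
Headlines Bulletin starts after Traffic Spot ends — done with Traffic Spot.
Review Roundup starts after Headlines Bulletin ends.
Every pair is clear; the schedule has no overlaps.

Yes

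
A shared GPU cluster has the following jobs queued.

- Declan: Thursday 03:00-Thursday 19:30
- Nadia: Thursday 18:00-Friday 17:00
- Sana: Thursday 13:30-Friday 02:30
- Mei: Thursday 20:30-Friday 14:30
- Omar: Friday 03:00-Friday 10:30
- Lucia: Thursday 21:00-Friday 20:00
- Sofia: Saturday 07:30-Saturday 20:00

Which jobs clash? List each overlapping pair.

Sorted by start: Declan, Sana, Nadia, Mei, Lucia, Omar, Sofia.
Sana starts before Declan ends → Declan and Sana overlap.
Nadia starts before Declan ends → Declan and Nadia overlap.
Mei starts after Declan ends, so nothing later overlaps Declan either.
Nadia starts before Sana ends → Sana and Nadia overlap.
Mei starts before Sana ends → Sana and Mei overlap.
Lucia starts before Sana ends → Sana and Lucia overlap.
Omar starts after Sana ends, so nothing later overlaps Sana either.
Mei starts before Nadia ends → Nadia and Mei overlap.
Lucia starts before Nadia ends → Nadia and Lucia overlap.
Omar starts before Nadia ends → Nadia and Omar overlap.
Sofia starts after Nadia ends.
Lucia starts before Mei ends → Mei and Lucia overlap.
Omar starts before Mei ends → Mei and Omar overlap.
Sofia starts after Mei ends.
Omar starts before Lucia ends → Lucia and Omar overlap.
Sofia starts after Lucia ends.
Sofia starts after Omar ends.

Declan & Nadia, Declan & Sana, Lucia & Mei, Lucia & Nadia, Lucia & Omar, Lucia & Sana, Mei & Nadia, Mei & Omar, Mei & Sana, Nadia & Omar, Nadia & Sana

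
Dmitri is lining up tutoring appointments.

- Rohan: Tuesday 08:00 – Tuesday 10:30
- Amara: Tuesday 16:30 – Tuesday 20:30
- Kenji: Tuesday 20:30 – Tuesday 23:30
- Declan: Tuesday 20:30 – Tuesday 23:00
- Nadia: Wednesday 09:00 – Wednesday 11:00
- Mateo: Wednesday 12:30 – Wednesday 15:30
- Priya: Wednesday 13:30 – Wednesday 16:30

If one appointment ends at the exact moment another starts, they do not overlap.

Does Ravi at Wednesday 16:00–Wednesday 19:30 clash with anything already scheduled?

Rohan: ends Tuesday 10:30 at or before Ravi starts Wednesday 16:00 → clear.
Amara: ends Tuesday 20:30 at or before Ravi starts Wednesday 16:00 → clear.
Kenji: ends Tuesday 23:30 at or before Ravi starts Wednesday 16:00 → clear.
Declan: ends Tuesday 23:00 at or before Ravi starts Wednesday 16:00 → clear.
Nadia: ends Wednesday 11:00 at or before Ravi starts Wednesday 16:00 → clear.
Mateo: ends Wednesday 15:30 at or before Ravi starts Wednesday 16:00 → clear.
Priya: starts Wednesday 13:30 before Ravi ends Wednesday 19:30, and ends Wednesday 16:30 after Ravi starts Wednesday 16:00 → overlap.
Ravi overlaps Priya.

Yes — it overlaps Priya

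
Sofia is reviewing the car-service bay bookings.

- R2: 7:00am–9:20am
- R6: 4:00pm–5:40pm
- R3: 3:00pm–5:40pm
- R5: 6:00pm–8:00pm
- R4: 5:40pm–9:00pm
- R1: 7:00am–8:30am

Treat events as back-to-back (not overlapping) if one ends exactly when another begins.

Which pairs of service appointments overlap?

Sorted by start: R1, R2, R3, R6, R4, R5.
R2 starts before R1 ends → R1 and R2 overlap.
R3 starts after R1 ends, so R1 has no further overlaps.
R3 starts after R2 ends, so R2 has no further overlaps.
R6 starts before R3 ends → R3 and R6 overlap.
R4 starts exactly when R3 ends (back-to-back, no overlap), so R3 has no further overlaps.
R4 starts exactly when R6 ends (back-to-back, no overlap), so R6 has no further overlaps.
R5 starts before R4 ends → R4 and R5 overlap.

R1 & R2, R3 & R6, R4 & R5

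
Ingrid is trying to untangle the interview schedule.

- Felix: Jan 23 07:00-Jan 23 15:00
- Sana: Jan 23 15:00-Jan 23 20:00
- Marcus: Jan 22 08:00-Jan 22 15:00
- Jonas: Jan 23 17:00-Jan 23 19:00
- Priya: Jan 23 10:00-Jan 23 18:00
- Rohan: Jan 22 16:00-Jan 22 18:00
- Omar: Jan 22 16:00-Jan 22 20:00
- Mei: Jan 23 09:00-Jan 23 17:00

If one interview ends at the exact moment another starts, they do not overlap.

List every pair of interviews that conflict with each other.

Felix & Mei, Felix & Priya, Jonas & Priya, Jonas & Sana, Mei & Priya, Mei & Sana, Omar & Rohan, Priya & Sana

Sorted by start: Marcus, Rohan, Omar, Felix, Mei, Priya, Sana, Jonas.
Rohan starts after Marcus ends — done with Marcus.
Omar starts before Rohan ends → Rohan and Omar overlap.
Felix starts after Rohan ends — done with Rohan.
Felix starts after Omar ends — done with Omar.
Mei starts before Felix ends → Felix and Mei overlap.
Priya starts before Felix ends → Felix and Priya overlap.
Sana starts exactly when Felix ends (back-to-back, no overlap) — done with Felix.
Priya starts before Mei ends → Mei and Priya overlap.
Sana starts before Mei ends → Mei and Sana overlap.
Jonas starts exactly when Mei ends (back-to-back, no overlap).
Sana starts before Priya ends → Priya and Sana overlap.
Jonas starts before Priya ends → Priya and Jonas overlap.
Jonas starts before Sana ends → Sana and Jonas overlap.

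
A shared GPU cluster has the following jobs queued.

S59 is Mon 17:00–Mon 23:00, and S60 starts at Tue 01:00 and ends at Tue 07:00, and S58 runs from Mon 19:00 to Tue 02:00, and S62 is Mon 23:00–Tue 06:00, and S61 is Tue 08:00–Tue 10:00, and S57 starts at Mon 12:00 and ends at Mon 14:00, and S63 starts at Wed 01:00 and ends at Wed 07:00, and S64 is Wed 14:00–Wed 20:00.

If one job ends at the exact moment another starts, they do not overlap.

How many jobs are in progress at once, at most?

3

Sweep the timeline, counting +1 at each start and −1 at each end (ends before starts at a tie):
Mon 12:00 start S57 → 1
Mon 14:00 end S57 → 0
Mon 17:00 start S59 → 1
Mon 19:00 start S58 → 2
Mon 23:00 end S59 → 1
Mon 23:00 start S62 → 2
Tue 01:00 start S60 → 3
Tue 02:00 end S58 → 2
Tue 06:00 end S62 → 1
Tue 07:00 end S60 → 0
Tue 08:00 start S61 → 1
Tue 10:00 end S61 → 0
Wed 01:00 start S63 → 1
Wed 07:00 end S63 → 0
Wed 14:00 start S64 → 1
Wed 20:00 end S64 → 0
Peak is 3, at Tue 01:00 (S58, S60, S62).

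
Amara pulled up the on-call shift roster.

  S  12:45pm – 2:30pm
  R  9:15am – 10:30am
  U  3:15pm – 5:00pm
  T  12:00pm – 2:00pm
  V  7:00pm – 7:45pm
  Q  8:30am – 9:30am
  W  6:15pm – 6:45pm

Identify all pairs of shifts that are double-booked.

Q & R, S & T

Sorted by start: Q, R, T, S, U, W, V.
R starts before Q ends → Q and R overlap.
T starts after Q ends, so nothing later overlaps Q either.
T starts after R ends, so nothing later overlaps R either.
S starts before T ends → T and S overlap.
U starts after T ends, so nothing later overlaps T either.
U starts after S ends, so nothing later overlaps S either.
W starts after U ends, so nothing later overlaps U either.
V starts after W ends.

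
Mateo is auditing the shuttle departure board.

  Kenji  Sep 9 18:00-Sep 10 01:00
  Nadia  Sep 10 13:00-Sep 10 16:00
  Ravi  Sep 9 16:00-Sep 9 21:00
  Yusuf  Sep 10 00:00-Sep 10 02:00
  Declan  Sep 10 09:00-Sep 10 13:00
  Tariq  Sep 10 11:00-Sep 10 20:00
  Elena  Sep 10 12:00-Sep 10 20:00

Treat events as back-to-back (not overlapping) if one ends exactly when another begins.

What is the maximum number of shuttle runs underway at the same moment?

3

Walk through starts and ends in time order (an end at T is processed before a start at T):
Sep 9 16:00 start Ravi → 1
Sep 9 18:00 start Kenji → 2
Sep 9 21:00 end Ravi → 1
Sep 10 00:00 start Yusuf → 2
Sep 10 01:00 end Kenji → 1
Sep 10 02:00 end Yusuf → 0
Sep 10 09:00 start Declan → 1
Sep 10 11:00 start Tariq → 2
Sep 10 12:00 start Elena → 3
Sep 10 13:00 end Declan → 2
Sep 10 13:00 start Nadia → 3
Sep 10 16:00 end Nadia → 2
Sep 10 20:00 end Elena → 1
Sep 10 20:00 end Tariq → 0
Peak is 3, at Sep 10 12:00 (Declan, Elena, Tariq).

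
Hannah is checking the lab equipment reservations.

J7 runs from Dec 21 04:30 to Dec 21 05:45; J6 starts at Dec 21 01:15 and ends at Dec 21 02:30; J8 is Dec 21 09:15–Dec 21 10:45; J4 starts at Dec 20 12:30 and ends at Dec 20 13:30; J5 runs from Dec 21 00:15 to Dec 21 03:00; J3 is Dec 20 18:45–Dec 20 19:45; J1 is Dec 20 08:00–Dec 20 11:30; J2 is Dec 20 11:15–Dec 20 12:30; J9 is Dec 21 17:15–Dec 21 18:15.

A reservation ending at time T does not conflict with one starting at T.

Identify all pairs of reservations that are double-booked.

Two intervals overlap when each starts before the other ends.
Sorted by start: J1, J2, J4, J3, J5, J6, J7, J8, J9.
J2 starts before J1 ends → J1 and J2 overlap.
J4 starts after J1 ends, so J1 has no further overlaps.
J4 starts exactly when J2 ends (back-to-back, no overlap), so J2 has no further overlaps.
J3 starts after J4 ends, so J4 has no further overlaps.
J5 starts after J3 ends, so J3 has no further overlaps.
J6 starts before J5 ends → J5 and J6 overlap.
J7 starts after J5 ends, so J5 has no further overlaps.
J7 starts after J6 ends, so J6 has no further overlaps.
J8 starts after J7 ends, so J7 has no further overlaps.
J9 starts after J8 ends.

J1 & J2, J5 & J6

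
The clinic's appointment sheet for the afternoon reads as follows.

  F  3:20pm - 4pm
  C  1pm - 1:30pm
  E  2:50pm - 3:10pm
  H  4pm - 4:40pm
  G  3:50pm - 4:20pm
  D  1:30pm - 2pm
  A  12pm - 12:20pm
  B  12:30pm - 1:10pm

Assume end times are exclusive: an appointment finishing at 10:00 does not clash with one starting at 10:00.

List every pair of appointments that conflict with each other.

Sorted by start: A, B, C, D, E, F, G, H.
B starts after A ends — done with A.
C starts before B ends → B and C overlap.
D starts after B ends — done with B.
D starts exactly when C ends (back-to-back, no overlap) — done with C.
E starts after D ends — done with D.
F starts after E ends — done with E.
G starts before F ends → F and G overlap.
H starts exactly when F ends (back-to-back, no overlap).
H starts before G ends → G and H overlap.

B & C, F & G, G & H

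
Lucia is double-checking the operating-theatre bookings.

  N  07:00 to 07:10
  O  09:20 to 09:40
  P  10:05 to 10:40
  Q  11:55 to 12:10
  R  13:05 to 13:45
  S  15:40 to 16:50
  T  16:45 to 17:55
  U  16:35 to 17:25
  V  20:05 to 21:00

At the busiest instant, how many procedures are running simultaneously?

3

Sweep the timeline, counting +1 at each start and −1 at each end (ends before starts at a tie):
07:00 start N → 1
07:10 end N → 0
09:20 start O → 1
09:40 end O → 0
10:05 start P → 1
10:40 end P → 0
11:55 start Q → 1
12:10 end Q → 0
13:05 start R → 1
13:45 end R → 0
15:40 start S → 1
16:35 start U → 2
16:45 start T → 3
16:50 end S → 2
17:25 end U → 1
17:55 end T → 0
20:05 start V → 1
21:00 end V → 0
Peak is 3, at 16:45 (S, T, U).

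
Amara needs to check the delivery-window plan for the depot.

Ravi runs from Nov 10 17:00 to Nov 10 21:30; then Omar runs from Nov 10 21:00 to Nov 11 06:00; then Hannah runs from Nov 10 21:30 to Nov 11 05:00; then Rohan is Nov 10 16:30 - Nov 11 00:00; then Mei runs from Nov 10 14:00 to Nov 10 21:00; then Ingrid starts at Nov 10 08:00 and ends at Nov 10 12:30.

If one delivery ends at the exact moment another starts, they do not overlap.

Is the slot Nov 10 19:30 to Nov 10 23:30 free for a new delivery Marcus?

No — it overlaps Hannah, Mei, Omar, Ravi, Rohan

Ingrid: ends Nov 10 12:30 at or before Marcus starts Nov 10 19:30 → clear.
Mei: starts Nov 10 14:00 before Marcus ends Nov 10 23:30, and ends Nov 10 21:00 after Marcus starts Nov 10 19:30 → overlap.
Rohan: starts Nov 10 16:30 before Marcus ends Nov 10 23:30, and ends Nov 11 00:00 after Marcus starts Nov 10 19:30 → overlap.
Ravi: starts Nov 10 17:00 before Marcus ends Nov 10 23:30, and ends Nov 10 21:30 after Marcus starts Nov 10 19:30 → overlap.
Omar: starts Nov 10 21:00 before Marcus ends Nov 10 23:30, and ends Nov 11 06:00 after Marcus starts Nov 10 19:30 → overlap.
Hannah: starts Nov 10 21:30 before Marcus ends Nov 10 23:30, and ends Nov 11 05:00 after Marcus starts Nov 10 19:30 → overlap.
Marcus overlaps Rohan, Mei, Ravi, Omar, Hannah.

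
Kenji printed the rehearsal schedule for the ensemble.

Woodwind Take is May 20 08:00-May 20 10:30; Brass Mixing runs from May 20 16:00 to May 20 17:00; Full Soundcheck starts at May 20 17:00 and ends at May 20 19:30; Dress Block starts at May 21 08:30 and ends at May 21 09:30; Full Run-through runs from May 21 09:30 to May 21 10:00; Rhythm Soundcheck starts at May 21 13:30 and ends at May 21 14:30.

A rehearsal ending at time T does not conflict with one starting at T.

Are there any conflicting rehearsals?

No

Two intervals overlap when each starts before the other ends.
Sorted by start: Woodwind Take, Brass Mixing, Full Soundcheck, Dress Block, Full Run-through, Rhythm Soundcheck.
Brass Mixing starts after Woodwind Take ends — done with Woodwind Take.
Full Soundcheck starts exactly when Brass Mixing ends (back-to-back, no overlap) — done with Brass Mixing.
Dress Block starts after Full Soundcheck ends — done with Full Soundcheck.
Full Run-through starts exactly when Dress Block ends (back-to-back, no overlap) — done with Dress Block.
Rhythm Soundcheck starts after Full Run-through ends.
Every pair is clear; the schedule has no overlaps.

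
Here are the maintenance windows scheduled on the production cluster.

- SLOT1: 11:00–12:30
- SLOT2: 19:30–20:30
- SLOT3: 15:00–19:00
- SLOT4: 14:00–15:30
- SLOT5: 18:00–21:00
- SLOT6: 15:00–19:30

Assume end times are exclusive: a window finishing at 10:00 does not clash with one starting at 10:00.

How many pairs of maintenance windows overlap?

Check each pair: they overlap iff neither finishes before the other starts.
Sorted by start: SLOT1, SLOT4, SLOT3, SLOT6, SLOT5, SLOT2.
SLOT4 starts after SLOT1 ends, so SLOT1 has no further overlaps.
SLOT3 starts before SLOT4 ends → SLOT4 and SLOT3 overlap.
SLOT6 starts before SLOT4 ends → SLOT4 and SLOT6 overlap.
SLOT5 starts after SLOT4 ends, so SLOT4 has no further overlaps.
SLOT6 starts before SLOT3 ends → SLOT3 and SLOT6 overlap.
SLOT5 starts before SLOT3 ends → SLOT3 and SLOT5 overlap.
SLOT2 starts after SLOT3 ends.
SLOT5 starts before SLOT6 ends → SLOT6 and SLOT5 overlap.
SLOT2 starts exactly when SLOT6 ends (back-to-back, no overlap).
SLOT2 starts before SLOT5 ends → SLOT5 and SLOT2 overlap.
Overlapping pairs: SLOT2 & SLOT5, SLOT3 & SLOT4, SLOT3 & SLOT5, SLOT3 & SLOT6, SLOT4 & SLOT6, SLOT5 & SLOT6 — 6 in total.

6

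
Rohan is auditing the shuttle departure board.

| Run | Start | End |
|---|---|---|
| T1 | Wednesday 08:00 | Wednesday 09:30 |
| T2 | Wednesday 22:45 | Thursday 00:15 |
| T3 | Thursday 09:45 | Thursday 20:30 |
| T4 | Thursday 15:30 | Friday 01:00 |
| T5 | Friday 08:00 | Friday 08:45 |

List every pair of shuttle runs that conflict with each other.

T3 & T4

Check each pair: they overlap iff neither finishes before the other starts.
Sorted by start: T1, T2, T3, T4, T5.
T2 starts after T1 ends — done with T1.
T3 starts after T2 ends — done with T2.
T4 starts before T3 ends → T3 and T4 overlap.
T5 starts after T3 ends.
T5 starts after T4 ends.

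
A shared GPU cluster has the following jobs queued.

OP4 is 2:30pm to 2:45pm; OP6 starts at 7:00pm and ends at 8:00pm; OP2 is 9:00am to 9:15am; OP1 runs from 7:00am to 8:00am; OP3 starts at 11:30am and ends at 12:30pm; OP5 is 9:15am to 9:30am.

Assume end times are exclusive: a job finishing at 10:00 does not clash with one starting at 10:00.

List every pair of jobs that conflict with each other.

Sorted by start: OP1, OP2, OP5, OP3, OP4, OP6.
OP2 starts after OP1 ends — done with OP1.
OP5 starts exactly when OP2 ends (back-to-back, no overlap) — done with OP2.
OP3 starts after OP5 ends — done with OP5.
OP4 starts after OP3 ends — done with OP3.
OP6 starts after OP4 ends.

no conflicts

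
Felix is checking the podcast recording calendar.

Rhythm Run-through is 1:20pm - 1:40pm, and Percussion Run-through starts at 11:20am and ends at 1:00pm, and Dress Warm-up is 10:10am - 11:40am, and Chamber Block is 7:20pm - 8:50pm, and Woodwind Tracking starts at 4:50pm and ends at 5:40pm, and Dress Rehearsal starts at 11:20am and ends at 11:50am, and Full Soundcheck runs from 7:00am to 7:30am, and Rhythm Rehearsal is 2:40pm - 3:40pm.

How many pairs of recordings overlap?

3

Check each pair: they overlap iff neither finishes before the other starts.
Sorted by start: Full Soundcheck, Dress Warm-up, Percussion Run-through, Dress Rehearsal, Rhythm Run-through, Rhythm Rehearsal, Woodwind Tracking, Chamber Block.
Dress Warm-up starts after Full Soundcheck ends, so nothing later overlaps Full Soundcheck either.
Percussion Run-through starts before Dress Warm-up ends → Dress Warm-up and Percussion Run-through overlap.
Dress Rehearsal starts before Dress Warm-up ends → Dress Warm-up and Dress Rehearsal overlap.
Rhythm Run-through starts after Dress Warm-up ends, so nothing later overlaps Dress Warm-up either.
Dress Rehearsal starts before Percussion Run-through ends → Percussion Run-through and Dress Rehearsal overlap.
Rhythm Run-through starts after Percussion Run-through ends, so nothing later overlaps Percussion Run-through either.
Rhythm Run-through starts after Dress Rehearsal ends, so nothing later overlaps Dress Rehearsal either.
Rhythm Rehearsal starts after Rhythm Run-through ends, so nothing later overlaps Rhythm Run-through either.
Woodwind Tracking starts after Rhythm Rehearsal ends, so nothing later overlaps Rhythm Rehearsal either.
Chamber Block starts after Woodwind Tracking ends.
Overlapping pairs: Dress Rehearsal & Dress Warm-up, Dress Rehearsal & Percussion Run-through, Dress Warm-up & Percussion Run-through — 3 in total.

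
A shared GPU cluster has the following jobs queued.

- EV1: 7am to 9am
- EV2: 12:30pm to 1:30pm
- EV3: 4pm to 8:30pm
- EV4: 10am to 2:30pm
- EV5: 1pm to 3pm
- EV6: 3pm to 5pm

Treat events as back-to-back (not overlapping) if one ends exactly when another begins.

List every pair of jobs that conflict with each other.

EV2 & EV4, EV2 & EV5, EV3 & EV6, EV4 & EV5

Two intervals overlap when each starts before the other ends.
Sorted by start: EV1, EV4, EV2, EV5, EV6, EV3.
EV4 starts after EV1 ends; EV1 is clear from here.
EV2 starts before EV4 ends → EV4 and EV2 overlap.
EV5 starts before EV4 ends → EV4 and EV5 overlap.
EV6 starts after EV4 ends; EV4 is clear from here.
EV5 starts before EV2 ends → EV2 and EV5 overlap.
EV6 starts after EV2 ends; EV2 is clear from here.
EV6 starts exactly when EV5 ends (back-to-back, no overlap); EV5 is clear from here.
EV3 starts before EV6 ends → EV6 and EV3 overlap.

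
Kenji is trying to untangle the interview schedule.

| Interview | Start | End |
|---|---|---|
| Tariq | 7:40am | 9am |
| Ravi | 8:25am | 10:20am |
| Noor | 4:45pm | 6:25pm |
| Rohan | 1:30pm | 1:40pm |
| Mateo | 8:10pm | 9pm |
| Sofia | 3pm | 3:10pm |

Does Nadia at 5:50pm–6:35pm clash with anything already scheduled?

Tariq: ends 9am at or before Nadia starts 5:50pm → clear.
Ravi: ends 10:20am at or before Nadia starts 5:50pm → clear.
Rohan: ends 1:40pm at or before Nadia starts 5:50pm → clear.
Sofia: ends 3:10pm at or before Nadia starts 5:50pm → clear.
Noor: starts 4:45pm before Nadia ends 6:35pm, and ends 6:25pm after Nadia starts 5:50pm → overlap.
Mateo: starts 8:10pm at or after Nadia ends 6:35pm → clear.
Nadia overlaps Noor.

Yes — it overlaps Noor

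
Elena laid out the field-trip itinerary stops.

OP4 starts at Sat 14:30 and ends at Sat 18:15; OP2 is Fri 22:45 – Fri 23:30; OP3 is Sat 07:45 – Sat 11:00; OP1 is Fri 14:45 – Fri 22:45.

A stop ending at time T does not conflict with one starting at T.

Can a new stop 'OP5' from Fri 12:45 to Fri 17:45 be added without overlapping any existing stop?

OP1: starts Fri 14:45 before OP5 ends Fri 17:45, and ends Fri 22:45 after OP5 starts Fri 12:45 → overlap.
OP2: starts Fri 22:45 at or after OP5 ends Fri 17:45 → clear.
OP3: starts Sat 07:45 at or after OP5 ends Fri 17:45 → clear.
OP4: starts Sat 14:30 at or after OP5 ends Fri 17:45 → clear.
OP5 overlaps OP1.

No — it overlaps OP1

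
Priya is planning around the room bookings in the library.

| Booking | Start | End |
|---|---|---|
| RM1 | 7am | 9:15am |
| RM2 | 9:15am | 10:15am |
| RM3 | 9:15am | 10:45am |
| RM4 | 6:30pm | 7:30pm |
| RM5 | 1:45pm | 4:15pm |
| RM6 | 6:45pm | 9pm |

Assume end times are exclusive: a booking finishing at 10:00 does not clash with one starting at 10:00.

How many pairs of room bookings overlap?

2

Sorted by start: RM1, RM2, RM3, RM5, RM4, RM6.
RM2 starts exactly when RM1 ends (back-to-back, no overlap), so nothing later overlaps RM1 either.
RM3 starts before RM2 ends → RM2 and RM3 overlap.
RM5 starts after RM2 ends, so nothing later overlaps RM2 either.
RM5 starts after RM3 ends, so nothing later overlaps RM3 either.
RM4 starts after RM5 ends, so nothing later overlaps RM5 either.
RM6 starts before RM4 ends → RM4 and RM6 overlap.
Overlapping pairs: RM2 & RM3, RM4 & RM6 — 2 in total.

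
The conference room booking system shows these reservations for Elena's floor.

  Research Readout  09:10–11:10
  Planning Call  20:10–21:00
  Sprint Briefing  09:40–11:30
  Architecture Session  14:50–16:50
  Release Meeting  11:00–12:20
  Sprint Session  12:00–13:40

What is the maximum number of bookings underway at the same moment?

3

Sort all start/end points and keep a running count:
09:10 start Research Readout → 1
09:40 start Sprint Briefing → 2
11:00 start Release Meeting → 3
11:10 end Research Readout → 2
11:30 end Sprint Briefing → 1
12:00 start Sprint Session → 2
12:20 end Release Meeting → 1
13:40 end Sprint Session → 0
14:50 start Architecture Session → 1
16:50 end Architecture Session → 0
20:10 start Planning Call → 1
21:00 end Planning Call → 0
Peak is 3, at 11:00 (Release Meeting, Research Readout, Sprint Briefing).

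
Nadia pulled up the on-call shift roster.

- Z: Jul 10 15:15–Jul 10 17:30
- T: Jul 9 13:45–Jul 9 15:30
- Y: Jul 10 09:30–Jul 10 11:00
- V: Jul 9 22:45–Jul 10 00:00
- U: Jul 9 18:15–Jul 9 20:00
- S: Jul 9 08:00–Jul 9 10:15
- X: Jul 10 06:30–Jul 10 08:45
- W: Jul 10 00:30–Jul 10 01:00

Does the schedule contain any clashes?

No

Sorted by start: S, T, U, V, W, X, Y, Z.
T starts after S ends, so S has no further overlaps.
U starts after T ends, so T has no further overlaps.
V starts after U ends, so U has no further overlaps.
W starts after V ends, so V has no further overlaps.
X starts after W ends, so W has no further overlaps.
Y starts after X ends, so X has no further overlaps.
Z starts after Y ends.
Every pair is clear; the schedule has no overlaps.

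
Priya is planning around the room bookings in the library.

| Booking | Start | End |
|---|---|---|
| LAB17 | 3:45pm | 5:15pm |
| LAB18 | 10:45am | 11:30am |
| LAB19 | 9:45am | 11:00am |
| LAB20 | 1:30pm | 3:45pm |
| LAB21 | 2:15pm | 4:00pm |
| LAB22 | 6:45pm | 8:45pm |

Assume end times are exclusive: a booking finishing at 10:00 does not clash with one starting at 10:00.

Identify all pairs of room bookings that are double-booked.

Sorted by start: LAB19, LAB18, LAB20, LAB21, LAB17, LAB22.
LAB18 starts before LAB19 ends → LAB19 and LAB18 overlap.
LAB20 starts after LAB19 ends — done with LAB19.
LAB20 starts after LAB18 ends — done with LAB18.
LAB21 starts before LAB20 ends → LAB20 and LAB21 overlap.
LAB17 starts exactly when LAB20 ends (back-to-back, no overlap) — done with LAB20.
LAB17 starts before LAB21 ends → LAB21 and LAB17 overlap.
LAB22 starts after LAB21 ends.
LAB22 starts after LAB17 ends.

LAB17 & LAB21, LAB18 & LAB19, LAB20 & LAB21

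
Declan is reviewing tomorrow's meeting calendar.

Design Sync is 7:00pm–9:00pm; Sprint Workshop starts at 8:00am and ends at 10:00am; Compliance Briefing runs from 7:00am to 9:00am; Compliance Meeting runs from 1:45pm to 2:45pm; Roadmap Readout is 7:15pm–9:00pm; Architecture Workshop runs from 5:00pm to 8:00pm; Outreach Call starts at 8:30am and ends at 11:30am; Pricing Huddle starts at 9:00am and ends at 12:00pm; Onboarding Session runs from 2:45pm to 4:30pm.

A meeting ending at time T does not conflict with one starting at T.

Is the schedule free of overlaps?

No

Check each pair: they overlap iff neither finishes before the other starts.
Sorted by start: Compliance Briefing, Sprint Workshop, Outreach Call, Pricing Huddle, Compliance Meeting, Onboarding Session, Architecture Workshop, Design Sync, Roadmap Readout.
Sprint Workshop starts before Compliance Briefing ends → Compliance Briefing and Sprint Workshop overlap.
That's a conflict, so the schedule is not conflict-free.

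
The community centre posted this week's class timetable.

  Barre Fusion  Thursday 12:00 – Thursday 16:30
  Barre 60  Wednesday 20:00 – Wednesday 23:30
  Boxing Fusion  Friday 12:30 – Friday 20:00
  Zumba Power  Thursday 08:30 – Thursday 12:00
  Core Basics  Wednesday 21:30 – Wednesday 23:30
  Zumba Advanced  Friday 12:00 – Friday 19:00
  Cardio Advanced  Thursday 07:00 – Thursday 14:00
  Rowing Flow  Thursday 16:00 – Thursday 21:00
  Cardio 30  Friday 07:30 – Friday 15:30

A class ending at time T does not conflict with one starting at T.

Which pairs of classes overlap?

Sorted by start: Barre 60, Core Basics, Cardio Advanced, Zumba Power, Barre Fusion, Rowing Flow, Cardio 30, Zumba Advanced, Boxing Fusion.
Core Basics starts before Barre 60 ends → Barre 60 and Core Basics overlap.
Cardio Advanced starts after Barre 60 ends; Barre 60 is clear from here.
Cardio Advanced starts after Core Basics ends; Core Basics is clear from here.
Zumba Power starts before Cardio Advanced ends → Cardio Advanced and Zumba Power overlap.
Barre Fusion starts before Cardio Advanced ends → Cardio Advanced and Barre Fusion overlap.
Rowing Flow starts after Cardio Advanced ends; Cardio Advanced is clear from here.
Barre Fusion starts exactly when Zumba Power ends (back-to-back, no overlap); Zumba Power is clear from here.
Rowing Flow starts before Barre Fusion ends → Barre Fusion and Rowing Flow overlap.
Cardio 30 starts after Barre Fusion ends; Barre Fusion is clear from here.
Cardio 30 starts after Rowing Flow ends; Rowing Flow is clear from here.
Zumba Advanced starts before Cardio 30 ends → Cardio 30 and Zumba Advanced overlap.
Boxing Fusion starts before Cardio 30 ends → Cardio 30 and Boxing Fusion overlap.
Boxing Fusion starts before Zumba Advanced ends → Zumba Advanced and Boxing Fusion overlap.

Barre 60 & Core Basics, Barre Fusion & Cardio Advanced, Barre Fusion & Rowing Flow, Boxing Fusion & Cardio 30, Boxing Fusion & Zumba Advanced, Cardio 30 & Zumba Advanced, Cardio Advanced & Zumba Power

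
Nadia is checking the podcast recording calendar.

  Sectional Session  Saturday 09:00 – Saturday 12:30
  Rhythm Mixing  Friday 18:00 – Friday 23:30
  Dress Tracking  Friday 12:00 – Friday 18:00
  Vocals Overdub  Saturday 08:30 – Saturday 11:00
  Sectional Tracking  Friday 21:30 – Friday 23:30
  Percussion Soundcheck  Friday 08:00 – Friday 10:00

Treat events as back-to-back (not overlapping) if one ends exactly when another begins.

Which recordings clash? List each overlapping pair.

Sorted by start: Percussion Soundcheck, Dress Tracking, Rhythm Mixing, Sectional Tracking, Vocals Overdub, Sectional Session.
Dress Tracking starts after Percussion Soundcheck ends, so nothing later overlaps Percussion Soundcheck either.
Rhythm Mixing starts exactly when Dress Tracking ends (back-to-back, no overlap), so nothing later overlaps Dress Tracking either.
Sectional Tracking starts before Rhythm Mixing ends → Rhythm Mixing and Sectional Tracking overlap.
Vocals Overdub starts after Rhythm Mixing ends, so nothing later overlaps Rhythm Mixing either.
Vocals Overdub starts after Sectional Tracking ends, so nothing later overlaps Sectional Tracking either.
Sectional Session starts before Vocals Overdub ends → Vocals Overdub and Sectional Session overlap.

Rhythm Mixing & Sectional Tracking, Sectional Session & Vocals Overdub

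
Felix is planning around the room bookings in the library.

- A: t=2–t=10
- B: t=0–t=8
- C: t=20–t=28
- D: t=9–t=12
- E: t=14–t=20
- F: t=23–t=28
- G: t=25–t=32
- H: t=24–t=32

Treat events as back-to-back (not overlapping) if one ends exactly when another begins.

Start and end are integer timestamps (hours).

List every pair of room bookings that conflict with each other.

Sorted by start: B, A, D, E, C, F, H, G.
A starts before B ends → B and A overlap.
D starts after B ends, so B has no further overlaps.
D starts before A ends → A and D overlap.
E starts after A ends, so A has no further overlaps.
E starts after D ends, so D has no further overlaps.
C starts exactly when E ends (back-to-back, no overlap), so E has no further overlaps.
F starts before C ends → C and F overlap.
H starts before C ends → C and H overlap.
G starts before C ends → C and G overlap.
H starts before F ends → F and H overlap.
G starts before F ends → F and G overlap.
G starts before H ends → H and G overlap.

A & B, A & D, C & F, C & G, C & H, F & G, F & H, G & H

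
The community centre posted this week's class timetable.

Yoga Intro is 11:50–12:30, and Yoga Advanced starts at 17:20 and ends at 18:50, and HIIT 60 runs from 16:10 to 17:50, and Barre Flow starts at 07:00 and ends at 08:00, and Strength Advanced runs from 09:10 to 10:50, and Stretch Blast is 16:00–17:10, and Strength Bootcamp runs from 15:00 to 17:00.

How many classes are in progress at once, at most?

Sort all start/end points and keep a running count:
07:00 start Barre Flow → 1
08:00 end Barre Flow → 0
09:10 start Strength Advanced → 1
10:50 end Strength Advanced → 0
11:50 start Yoga Intro → 1
12:30 end Yoga Intro → 0
15:00 start Strength Bootcamp → 1
16:00 start Stretch Blast → 2
16:10 start HIIT 60 → 3
17:00 end Strength Bootcamp → 2
17:10 end Stretch Blast → 1
17:20 start Yoga Advanced → 2
17:50 end HIIT 60 → 1
18:50 end Yoga Advanced → 0
Peak is 3, at 16:10 (HIIT 60, Strength Bootcamp, Stretch Blast).

3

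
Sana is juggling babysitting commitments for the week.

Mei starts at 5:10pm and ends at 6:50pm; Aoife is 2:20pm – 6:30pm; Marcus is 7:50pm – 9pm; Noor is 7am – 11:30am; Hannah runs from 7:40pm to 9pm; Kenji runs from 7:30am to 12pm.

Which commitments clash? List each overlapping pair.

Sorted by start: Noor, Kenji, Aoife, Mei, Hannah, Marcus.
Kenji starts before Noor ends → Noor and Kenji overlap.
Aoife starts after Noor ends; Noor is clear from here.
Aoife starts after Kenji ends; Kenji is clear from here.
Mei starts before Aoife ends → Aoife and Mei overlap.
Hannah starts after Aoife ends; Aoife is clear from here.
Hannah starts after Mei ends; Mei is clear from here.
Marcus starts before Hannah ends → Hannah and Marcus overlap.

Aoife & Mei, Hannah & Marcus, Kenji & Noor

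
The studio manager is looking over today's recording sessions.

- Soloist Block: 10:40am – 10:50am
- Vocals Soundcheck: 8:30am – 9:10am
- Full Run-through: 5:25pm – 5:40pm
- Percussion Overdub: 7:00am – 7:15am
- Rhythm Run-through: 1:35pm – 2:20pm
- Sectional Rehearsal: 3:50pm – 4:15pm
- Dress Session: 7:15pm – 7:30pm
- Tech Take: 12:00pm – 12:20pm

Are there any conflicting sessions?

No

Sorted by start: Percussion Overdub, Vocals Soundcheck, Soloist Block, Tech Take, Rhythm Run-through, Sectional Rehearsal, Full Run-through, Dress Session.
Vocals Soundcheck starts after Percussion Overdub ends, so nothing later overlaps Percussion Overdub either.
Soloist Block starts after Vocals Soundcheck ends, so nothing later overlaps Vocals Soundcheck either.
Tech Take starts after Soloist Block ends, so nothing later overlaps Soloist Block either.
Rhythm Run-through starts after Tech Take ends, so nothing later overlaps Tech Take either.
Sectional Rehearsal starts after Rhythm Run-through ends, so nothing later overlaps Rhythm Run-through either.
Full Run-through starts after Sectional Rehearsal ends, so nothing later overlaps Sectional Rehearsal either.
Dress Session starts after Full Run-through ends.
Every pair is clear; the schedule has no overlaps.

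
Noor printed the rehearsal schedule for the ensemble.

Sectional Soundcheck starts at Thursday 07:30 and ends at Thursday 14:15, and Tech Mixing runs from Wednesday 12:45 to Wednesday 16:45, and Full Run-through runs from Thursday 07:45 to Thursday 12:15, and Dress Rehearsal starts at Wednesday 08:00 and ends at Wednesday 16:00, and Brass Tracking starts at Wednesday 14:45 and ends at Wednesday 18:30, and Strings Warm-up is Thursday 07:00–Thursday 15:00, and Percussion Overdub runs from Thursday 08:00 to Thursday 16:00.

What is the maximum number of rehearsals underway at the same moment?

Walk through starts and ends in time order (an end at T is processed before a start at T):
Wednesday 08:00 start Dress Rehearsal → 1
Wednesday 12:45 start Tech Mixing → 2
Wednesday 14:45 start Brass Tracking → 3
Wednesday 16:00 end Dress Rehearsal → 2
Wednesday 16:45 end Tech Mixing → 1
Wednesday 18:30 end Brass Tracking → 0
Thursday 07:00 start Strings Warm-up → 1
Thursday 07:30 start Sectional Soundcheck → 2
Thursday 07:45 start Full Run-through → 3
Thursday 08:00 start Percussion Overdub → 4
Thursday 12:15 end Full Run-through → 3
Thursday 14:15 end Sectional Soundcheck → 2
Thursday 15:00 end Strings Warm-up → 1
Thursday 16:00 end Percussion Overdub → 0
Peak is 4, at Thursday 08:00 (Full Run-through, Percussion Overdub, Sectional Soundcheck, Strings Warm-up).

4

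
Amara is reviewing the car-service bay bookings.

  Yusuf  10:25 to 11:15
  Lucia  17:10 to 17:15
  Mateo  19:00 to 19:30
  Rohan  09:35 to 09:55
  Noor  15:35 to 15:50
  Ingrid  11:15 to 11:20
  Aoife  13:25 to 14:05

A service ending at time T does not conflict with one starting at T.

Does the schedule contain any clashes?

Sorted by start: Rohan, Yusuf, Ingrid, Aoife, Noor, Lucia, Mateo.
Yusuf starts after Rohan ends; Rohan is clear from here.
Ingrid starts exactly when Yusuf ends (back-to-back, no overlap); Yusuf is clear from here.
Aoife starts after Ingrid ends; Ingrid is clear from here.
Noor starts after Aoife ends; Aoife is clear from here.
Lucia starts after Noor ends; Noor is clear from here.
Mateo starts after Lucia ends.
Every pair is clear; the schedule has no overlaps.

No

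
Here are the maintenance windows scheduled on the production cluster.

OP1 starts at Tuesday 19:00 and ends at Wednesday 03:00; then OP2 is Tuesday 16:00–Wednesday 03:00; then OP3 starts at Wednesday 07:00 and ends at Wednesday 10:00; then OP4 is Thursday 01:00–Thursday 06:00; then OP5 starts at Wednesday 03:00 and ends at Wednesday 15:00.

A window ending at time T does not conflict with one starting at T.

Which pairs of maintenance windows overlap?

OP1 & OP2, OP3 & OP5

Sorted by start: OP2, OP1, OP5, OP3, OP4.
OP1 starts before OP2 ends → OP2 and OP1 overlap.
OP5 starts exactly when OP2 ends (back-to-back, no overlap), so OP2 has no further overlaps.
OP5 starts exactly when OP1 ends (back-to-back, no overlap), so OP1 has no further overlaps.
OP3 starts before OP5 ends → OP5 and OP3 overlap.
OP4 starts after OP5 ends.
OP4 starts after OP3 ends.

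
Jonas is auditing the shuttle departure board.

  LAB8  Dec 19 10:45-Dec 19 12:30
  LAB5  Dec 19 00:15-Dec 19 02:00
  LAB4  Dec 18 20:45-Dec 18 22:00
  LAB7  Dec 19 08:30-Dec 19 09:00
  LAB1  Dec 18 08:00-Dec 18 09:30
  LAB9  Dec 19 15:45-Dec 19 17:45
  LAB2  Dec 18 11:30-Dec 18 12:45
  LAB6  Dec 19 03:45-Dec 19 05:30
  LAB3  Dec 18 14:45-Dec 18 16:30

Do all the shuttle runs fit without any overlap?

Yes

Sorted by start: LAB1, LAB2, LAB3, LAB4, LAB5, LAB6, LAB7, LAB8, LAB9.
LAB2 starts after LAB1 ends; LAB1 is clear from here.
LAB3 starts after LAB2 ends; LAB2 is clear from here.
LAB4 starts after LAB3 ends; LAB3 is clear from here.
LAB5 starts after LAB4 ends; LAB4 is clear from here.
LAB6 starts after LAB5 ends; LAB5 is clear from here.
LAB7 starts after LAB6 ends; LAB6 is clear from here.
LAB8 starts after LAB7 ends; LAB7 is clear from here.
LAB9 starts after LAB8 ends.
Every pair is clear; the schedule has no overlaps.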